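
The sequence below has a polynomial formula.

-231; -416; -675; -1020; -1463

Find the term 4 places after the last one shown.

First differences: -185, -259, -345, -443
Second differences: -74, -86, -98
Third differences: -12, -12
The third differences are constant (-12).
-98 − 12 = -110;  -443 − 110 = -553;  -1463 − 553 = -2016
-110 − 12 = -122;  -553 − 122 = -675;  -2016 − 675 = -2691
-122 − 12 = -134;  -675 − 134 = -809;  -2691 − 809 = -3500
-134 − 12 = -146;  -809 − 146 = -955;  -3500 − 955 = -4455

-4455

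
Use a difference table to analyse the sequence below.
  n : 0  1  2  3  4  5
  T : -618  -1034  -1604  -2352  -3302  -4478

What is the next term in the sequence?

-5904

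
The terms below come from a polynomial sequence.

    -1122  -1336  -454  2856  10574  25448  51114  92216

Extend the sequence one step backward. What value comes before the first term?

-616

-214  882  3310  7718  14874  25666  41102
1096  2428  4408  7156  10792  15436
1332  1980  2748  3636  4644
648  768  888  1008
120  120  120
The fifth differences are constant at 120.
Work back: 648 − 120 = 528;  1332 − 528 = 804;  1096 − 804 = 292;  -214 − 292 = -506;  -1122 + 506 = -616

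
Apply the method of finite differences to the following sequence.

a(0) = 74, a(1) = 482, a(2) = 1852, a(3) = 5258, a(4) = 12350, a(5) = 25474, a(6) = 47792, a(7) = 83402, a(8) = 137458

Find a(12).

Δ: 408, 1370, 3406, 7092, 13124, 22318, 35610, 54056
Δ²: 962, 2036, 3686, 6032, 9194, 13292, 18446
Δ³: 1074, 1650, 2346, 3162, 4098, 5154
Δ⁴: 576, 696, 816, 936, 1056
Δ⁵: 120, 120, 120, 120
Fifth differences constant at 120.
1056 + 120 = 1176;  5154 + 1176 = 6330;  18446 + 6330 = 24776;  54056 + 24776 = 78832;  137458 + 78832 = 216290
1176 + 120 = 1296;  6330 + 1296 = 7626;  24776 + 7626 = 32402;  78832 + 32402 = 111234;  216290 + 111234 = 327524
1296 + 120 = 1416;  7626 + 1416 = 9042;  32402 + 9042 = 41444;  111234 + 41444 = 152678;  327524 + 152678 = 480202
1416 + 120 = 1536;  9042 + 1536 = 10578;  41444 + 10578 = 52022;  152678 + 52022 = 204700;  480202 + 204700 = 684902

684902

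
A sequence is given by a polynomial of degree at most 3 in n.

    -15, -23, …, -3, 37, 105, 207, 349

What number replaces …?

-21

Using the last 5 terms:
First differences: 40  68  102  142
Second differences: 28  34  40
Third differences: 6  6
Constant third difference = 6.
Extend backward: 28 − 6 = 22;  40 − 22 = 18;  -3 − 18 = -21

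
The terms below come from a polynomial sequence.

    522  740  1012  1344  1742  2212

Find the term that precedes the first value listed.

218  272  332  398  470
54  60  66  72
6  6  6
The third differences are constant at 6.
Work back: 54 − 6 = 48;  218 − 48 = 170;  522 − 170 = 352

352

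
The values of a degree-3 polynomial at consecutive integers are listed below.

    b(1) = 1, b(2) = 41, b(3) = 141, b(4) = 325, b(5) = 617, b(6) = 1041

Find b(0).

Δ: 40, 100, 184, 292, 424
Δ²: 60, 84, 108, 132
Δ³: 24, 24, 24
The third differences are constant at 24.
Work back: 60 − 24 = 36;  40 − 36 = 4;  1 − 4 = -3

-3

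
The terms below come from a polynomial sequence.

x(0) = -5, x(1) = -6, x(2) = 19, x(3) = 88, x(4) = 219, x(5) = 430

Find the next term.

D1: -1  25  69  131  211
D2: 26  44  62  80
D3: 18  18  18
Third differences constant at 18.
80 + 18 = 98;  211 + 98 = 309;  430 + 309 = 739

739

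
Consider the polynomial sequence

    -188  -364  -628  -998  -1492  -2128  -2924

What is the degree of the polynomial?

3

-176, -264, -370, -494, -636, -796
-88, -106, -124, -142, -160
-18, -18, -18, -18
The third differences are constant, so the polynomial has degree 3.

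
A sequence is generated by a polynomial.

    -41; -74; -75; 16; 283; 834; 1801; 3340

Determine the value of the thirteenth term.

Δ: -33  -1  91  267  551  967  1539
Δ²: 32  92  176  284  416  572
Δ³: 60  84  108  132  156
Δ⁴: 24  24  24  24
The fourth differences are constant (24).
156 + 24 = 180;  572 + 180 = 752;  1539 + 752 = 2291;  3340 + 2291 = 5631
180 + 24 = 204;  752 + 204 = 956;  2291 + 956 = 3247;  5631 + 3247 = 8878
204 + 24 = 228;  956 + 228 = 1184;  3247 + 1184 = 4431;  8878 + 4431 = 13309
228 + 24 = 252;  1184 + 252 = 1436;  4431 + 1436 = 5867;  13309 + 5867 = 19176
252 + 24 = 276;  1436 + 276 = 1712;  5867 + 1712 = 7579;  19176 + 7579 = 26755

26755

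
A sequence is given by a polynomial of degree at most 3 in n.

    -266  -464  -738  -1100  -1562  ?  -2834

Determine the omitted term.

Using the first 5 terms:
-198  -274  -362  -462
-76  -88  -100
-12  -12
Constant third difference = -12.
Extend forward: -100 − 12 = -112;  -462 − 112 = -574;  -1562 − 574 = -2136

-2136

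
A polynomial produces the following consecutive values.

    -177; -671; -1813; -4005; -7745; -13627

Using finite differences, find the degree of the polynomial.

-494, -1142, -2192, -3740, -5882
-648, -1050, -1548, -2142
-402, -498, -594
-96, -96
The fourth differences are constant, so the polynomial has degree 4.

4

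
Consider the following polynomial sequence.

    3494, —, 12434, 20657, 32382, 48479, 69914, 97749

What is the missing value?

Using the last 6 terms:
D1: 8223  11725  16097  21435  27835
D2: 3502  4372  5338  6400
D3: 870  966  1062
D4: 96  96
Constant fourth difference = 96.
Extend backward: 870 − 96 = 774;  3502 − 774 = 2728;  8223 − 2728 = 5495;  12434 − 5495 = 6939

6939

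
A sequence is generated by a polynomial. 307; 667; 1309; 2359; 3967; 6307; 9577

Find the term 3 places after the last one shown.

First differences: 360 , 642 , 1050 , 1608 , 2340 , 3270
Second differences: 282 , 408 , 558 , 732 , 930
Third differences: 126 , 150 , 174 , 198
Fourth differences: 24 , 24 , 24
Constant fourth difference = 24, so extend:
198 + 24 = 222;  930 + 222 = 1152;  3270 + 1152 = 4422;  9577 + 4422 = 13999
222 + 24 = 246;  1152 + 246 = 1398;  4422 + 1398 = 5820;  13999 + 5820 = 19819
246 + 24 = 270;  1398 + 270 = 1668;  5820 + 1668 = 7488;  19819 + 7488 = 27307

27307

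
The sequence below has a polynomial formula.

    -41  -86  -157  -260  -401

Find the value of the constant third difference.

First differences: -45, -71, -103, -141
Second differences: -26, -32, -38
Third differences: -6, -6

-6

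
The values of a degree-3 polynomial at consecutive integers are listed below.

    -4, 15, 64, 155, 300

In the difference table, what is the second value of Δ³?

12

First differences: 19, 49, 91, 145
Second differences: 30, 42, 54
Third differences: 12, 12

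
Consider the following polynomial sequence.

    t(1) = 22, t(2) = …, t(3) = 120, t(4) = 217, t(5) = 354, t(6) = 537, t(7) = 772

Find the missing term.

57

Using the last 5 terms:
Δ: 97  137  183  235
Δ²: 40  46  52
Δ³: 6  6
Constant third difference = 6.
Extend backward: 40 − 6 = 34;  97 − 34 = 63;  120 − 63 = 57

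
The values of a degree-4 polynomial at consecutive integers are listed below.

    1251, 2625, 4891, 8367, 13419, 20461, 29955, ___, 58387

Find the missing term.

42411

Using the first 7 terms:
Δ: 1374  2266  3476  5052  7042  9494
Δ²: 892  1210  1576  1990  2452
Δ³: 318  366  414  462
Δ⁴: 48  48  48
Constant fourth difference = 48.
Extend forward: 462 + 48 = 510;  2452 + 510 = 2962;  9494 + 2962 = 12456;  29955 + 12456 = 42411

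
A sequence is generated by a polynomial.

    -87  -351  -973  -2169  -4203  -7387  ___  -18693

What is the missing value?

-12081

Using the first 6 terms:
-264  -622  -1196  -2034  -3184
-358  -574  -838  -1150
-216  -264  -312
-48  -48
Constant fourth difference = -48.
Extend forward: -312 − 48 = -360;  -1150 − 360 = -1510;  -3184 − 1510 = -4694;  -7387 − 4694 = -12081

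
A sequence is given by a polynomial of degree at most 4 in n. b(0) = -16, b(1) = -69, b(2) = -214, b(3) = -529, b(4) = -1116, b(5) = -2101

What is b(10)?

-19086

D1: -53 , -145 , -315 , -587 , -985
D2: -92 , -170 , -272 , -398
D3: -78 , -102 , -126
D4: -24 , -24
Constant fourth difference = -24, so extend:
-126 − 24 = -150;  -398 − 150 = -548;  -985 − 548 = -1533;  -2101 − 1533 = -3634
-150 − 24 = -174;  -548 − 174 = -722;  -1533 − 722 = -2255;  -3634 − 2255 = -5889
-174 − 24 = -198;  -722 − 198 = -920;  -2255 − 920 = -3175;  -5889 − 3175 = -9064
-198 − 24 = -222;  -920 − 222 = -1142;  -3175 − 1142 = -4317;  -9064 − 4317 = -13381
-222 − 24 = -246;  -1142 − 246 = -1388;  -4317 − 1388 = -5705;  -13381 − 5705 = -19086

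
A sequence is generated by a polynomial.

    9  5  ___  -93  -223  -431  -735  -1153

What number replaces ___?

-23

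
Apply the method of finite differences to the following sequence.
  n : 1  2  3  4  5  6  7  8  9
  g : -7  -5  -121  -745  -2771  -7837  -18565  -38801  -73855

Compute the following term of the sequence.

-130741

First differences: 2, -116, -624, -2026, -5066, -10728, -20236, -35054
Second differences: -118, -508, -1402, -3040, -5662, -9508, -14818
Third differences: -390, -894, -1638, -2622, -3846, -5310
Fourth differences: -504, -744, -984, -1224, -1464
Fifth differences: -240, -240, -240, -240
The fifth differences are constant (-240).
-1464 − 240 = -1704;  -5310 − 1704 = -7014;  -14818 − 7014 = -21832;  -35054 − 21832 = -56886;  -73855 − 56886 = -130741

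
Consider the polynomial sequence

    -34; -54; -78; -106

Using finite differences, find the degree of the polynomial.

D1: -20, -24, -28
D2: -4, -4
The second differences are constant, so the polynomial has degree 2.

2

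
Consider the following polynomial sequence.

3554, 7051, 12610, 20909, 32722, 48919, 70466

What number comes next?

D1: 3497  5559  8299  11813  16197  21547
D2: 2062  2740  3514  4384  5350
D3: 678  774  870  966
D4: 96  96  96
Fourth differences constant at 96.
966 + 96 = 1062;  5350 + 1062 = 6412;  21547 + 6412 = 27959;  70466 + 27959 = 98425

98425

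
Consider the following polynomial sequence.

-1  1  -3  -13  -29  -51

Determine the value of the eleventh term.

First differences: 2 , -4 , -10 , -16 , -22
Second differences: -6 , -6 , -6 , -6
The second differences are constant (-6).
-22 − 6 = -28;  -51 − 28 = -79
-28 − 6 = -34;  -79 − 34 = -113
-34 − 6 = -40;  -113 − 40 = -153
-40 − 6 = -46;  -153 − 46 = -199
-46 − 6 = -52;  -199 − 52 = -251

-251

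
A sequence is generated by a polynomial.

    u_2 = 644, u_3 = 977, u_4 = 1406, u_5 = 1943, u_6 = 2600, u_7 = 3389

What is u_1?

395

D1: 333, 429, 537, 657, 789
D2: 96, 108, 120, 132
D3: 12, 12, 12
The third differences are constant at 12.
Work back: 96 − 12 = 84;  333 − 84 = 249;  644 − 249 = 395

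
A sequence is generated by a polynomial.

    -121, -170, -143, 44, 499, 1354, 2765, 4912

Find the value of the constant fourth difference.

Δ: -49, 27, 187, 455, 855, 1411, 2147
Δ²: 76, 160, 268, 400, 556, 736
Δ³: 84, 108, 132, 156, 180
Δ⁴: 24, 24, 24, 24

24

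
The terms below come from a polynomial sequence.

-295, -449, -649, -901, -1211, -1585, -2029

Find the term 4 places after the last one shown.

-4625

Δ: -154 , -200 , -252 , -310 , -374 , -444
Δ²: -46 , -52 , -58 , -64 , -70
Δ³: -6 , -6 , -6 , -6
Third differences constant at -6.
-70 − 6 = -76;  -444 − 76 = -520;  -2029 − 520 = -2549
-76 − 6 = -82;  -520 − 82 = -602;  -2549 − 602 = -3151
-82 − 6 = -88;  -602 − 88 = -690;  -3151 − 690 = -3841
-88 − 6 = -94;  -690 − 94 = -784;  -3841 − 784 = -4625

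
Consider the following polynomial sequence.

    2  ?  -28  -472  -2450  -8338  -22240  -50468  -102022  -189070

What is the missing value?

Using the last 8 terms:
-444, -1978, -5888, -13902, -28228, -51554, -87048
-1534, -3910, -8014, -14326, -23326, -35494
-2376, -4104, -6312, -9000, -12168
-1728, -2208, -2688, -3168
-480, -480, -480
Constant fifth difference = -480.
Extend backward: -1728 + 480 = -1248;  -2376 + 1248 = -1128;  -1534 + 1128 = -406;  -444 + 406 = -38;  -28 + 38 = 10

10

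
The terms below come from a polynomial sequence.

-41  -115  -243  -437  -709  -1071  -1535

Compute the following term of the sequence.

-2113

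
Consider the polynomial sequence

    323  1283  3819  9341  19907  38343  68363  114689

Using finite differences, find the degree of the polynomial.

Δ: 960, 2536, 5522, 10566, 18436, 30020, 46326
Δ²: 1576, 2986, 5044, 7870, 11584, 16306
Δ³: 1410, 2058, 2826, 3714, 4722
Δ⁴: 648, 768, 888, 1008
Δ⁵: 120, 120, 120
The fifth differences are constant, so the polynomial has degree 5.

5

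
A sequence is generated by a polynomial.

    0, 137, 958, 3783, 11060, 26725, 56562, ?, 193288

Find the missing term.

108563

Using the first 7 terms:
First differences: 137, 821, 2825, 7277, 15665, 29837
Second differences: 684, 2004, 4452, 8388, 14172
Third differences: 1320, 2448, 3936, 5784
Fourth differences: 1128, 1488, 1848
Fifth differences: 360, 360
Constant fifth difference = 360.
Extend forward: 1848 + 360 = 2208;  5784 + 2208 = 7992;  14172 + 7992 = 22164;  29837 + 22164 = 52001;  56562 + 52001 = 108563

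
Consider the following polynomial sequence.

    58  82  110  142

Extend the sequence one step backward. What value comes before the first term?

38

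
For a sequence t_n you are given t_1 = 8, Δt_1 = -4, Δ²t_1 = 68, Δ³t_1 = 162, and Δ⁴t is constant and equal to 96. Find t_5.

1144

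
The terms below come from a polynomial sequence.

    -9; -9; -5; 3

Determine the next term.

15

Δ: 0 , 4 , 8
Δ²: 4 , 4
The second differences are constant (4).
8 + 4 = 12;  3 + 12 = 15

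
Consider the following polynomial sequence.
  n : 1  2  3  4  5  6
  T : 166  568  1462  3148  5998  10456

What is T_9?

402  894  1686  2850  4458
492  792  1164  1608
300  372  444
72  72
Constant fourth difference = 72, so extend:
444 + 72 = 516;  1608 + 516 = 2124;  4458 + 2124 = 6582;  10456 + 6582 = 17038
516 + 72 = 588;  2124 + 588 = 2712;  6582 + 2712 = 9294;  17038 + 9294 = 26332
588 + 72 = 660;  2712 + 660 = 3372;  9294 + 3372 = 12666;  26332 + 12666 = 38998

38998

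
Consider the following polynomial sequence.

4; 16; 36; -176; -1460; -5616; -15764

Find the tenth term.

-140720

First differences: 12 , 20 , -212 , -1284 , -4156 , -10148
Second differences: 8 , -232 , -1072 , -2872 , -5992
Third differences: -240 , -840 , -1800 , -3120
Fourth differences: -600 , -960 , -1320
Fifth differences: -360 , -360
Fifth differences constant at -360.
-1320 − 360 = -1680;  -3120 − 1680 = -4800;  -5992 − 4800 = -10792;  -10148 − 10792 = -20940;  -15764 − 20940 = -36704
-1680 − 360 = -2040;  -4800 − 2040 = -6840;  -10792 − 6840 = -17632;  -20940 − 17632 = -38572;  -36704 − 38572 = -75276
-2040 − 360 = -2400;  -6840 − 2400 = -9240;  -17632 − 9240 = -26872;  -38572 − 26872 = -65444;  -75276 − 65444 = -140720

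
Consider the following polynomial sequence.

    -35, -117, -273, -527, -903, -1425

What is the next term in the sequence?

D1: -82 , -156 , -254 , -376 , -522
D2: -74 , -98 , -122 , -146
D3: -24 , -24 , -24
The third differences are constant (-24).
-146 − 24 = -170;  -522 − 170 = -692;  -1425 − 692 = -2117

-2117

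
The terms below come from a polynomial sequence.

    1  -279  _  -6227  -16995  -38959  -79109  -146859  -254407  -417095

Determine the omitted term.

-1729

Using the last 7 terms:
-10768, -21964, -40150, -67750, -107548, -162688
-11196, -18186, -27600, -39798, -55140
-6990, -9414, -12198, -15342
-2424, -2784, -3144
-360, -360
Constant fifth difference = -360.
Extend backward: -2424 + 360 = -2064;  -6990 + 2064 = -4926;  -11196 + 4926 = -6270;  -10768 + 6270 = -4498;  -6227 + 4498 = -1729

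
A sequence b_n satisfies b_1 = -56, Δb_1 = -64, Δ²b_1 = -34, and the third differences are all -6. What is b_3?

Build the table forward from the leading diagonal:
D3: -6, -6, -6
D2: -34, -40, -46
D1: -64, -98, -138
b: -56, -120, -218

-218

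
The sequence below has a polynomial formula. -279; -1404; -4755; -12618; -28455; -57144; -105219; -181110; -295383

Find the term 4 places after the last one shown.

-1435815

-1125 , -3351 , -7863 , -15837 , -28689 , -48075 , -75891 , -114273
-2226 , -4512 , -7974 , -12852 , -19386 , -27816 , -38382
-2286 , -3462 , -4878 , -6534 , -8430 , -10566
-1176 , -1416 , -1656 , -1896 , -2136
-240 , -240 , -240 , -240
Constant fifth difference = -240, so extend:
-2136 − 240 = -2376;  -10566 − 2376 = -12942;  -38382 − 12942 = -51324;  -114273 − 51324 = -165597;  -295383 − 165597 = -460980
-2376 − 240 = -2616;  -12942 − 2616 = -15558;  -51324 − 15558 = -66882;  -165597 − 66882 = -232479;  -460980 − 232479 = -693459
-2616 − 240 = -2856;  -15558 − 2856 = -18414;  -66882 − 18414 = -85296;  -232479 − 85296 = -317775;  -693459 − 317775 = -1011234
-2856 − 240 = -3096;  -18414 − 3096 = -21510;  -85296 − 21510 = -106806;  -317775 − 106806 = -424581;  -1011234 − 424581 = -1435815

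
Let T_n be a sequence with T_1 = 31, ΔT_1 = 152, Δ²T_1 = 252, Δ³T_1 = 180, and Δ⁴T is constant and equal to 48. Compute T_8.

14367

Build the table forward from the leading diagonal:
Fourth differences: 48  48  48  48  48  48  48  48
Third differences: 180  228  276  324  372  420  468  516
Second differences: 252  432  660  936  1260  1632  2052  2520
First differences: 152  404  836  1496  2432  3692  5324  7376
T: 31  183  587  1423  2919  5351  9043  14367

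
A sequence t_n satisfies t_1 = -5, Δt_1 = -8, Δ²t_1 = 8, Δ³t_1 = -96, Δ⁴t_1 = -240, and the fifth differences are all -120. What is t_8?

-14173

Build the table forward from the leading diagonal:
Δ⁵: -120  -120  -120  -120  -120  -120  -120  -120
Δ⁴: -240  -360  -480  -600  -720  -840  -960  -1080
Δ³: -96  -336  -696  -1176  -1776  -2496  -3336  -4296
Δ²: 8  -88  -424  -1120  -2296  -4072  -6568  -9904
Δ: -8  0  -88  -512  -1632  -3928  -8000  -14568
t: -5  -13  -13  -101  -613  -2245  -6173  -14173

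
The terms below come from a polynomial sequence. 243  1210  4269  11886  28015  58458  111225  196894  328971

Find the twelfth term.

D1: 967, 3059, 7617, 16129, 30443, 52767, 85669, 132077
D2: 2092, 4558, 8512, 14314, 22324, 32902, 46408
D3: 2466, 3954, 5802, 8010, 10578, 13506
D4: 1488, 1848, 2208, 2568, 2928
D5: 360, 360, 360, 360
The fifth differences are constant (360).
2928 + 360 = 3288;  13506 + 3288 = 16794;  46408 + 16794 = 63202;  132077 + 63202 = 195279;  328971 + 195279 = 524250
3288 + 360 = 3648;  16794 + 3648 = 20442;  63202 + 20442 = 83644;  195279 + 83644 = 278923;  524250 + 278923 = 803173
3648 + 360 = 4008;  20442 + 4008 = 24450;  83644 + 24450 = 108094;  278923 + 108094 = 387017;  803173 + 387017 = 1190190

1190190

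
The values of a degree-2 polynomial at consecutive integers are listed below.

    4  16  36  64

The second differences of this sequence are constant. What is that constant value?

D1: 12, 20, 28
D2: 8, 8

8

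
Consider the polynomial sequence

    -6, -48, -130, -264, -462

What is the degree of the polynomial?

3

D1: -42, -82, -134, -198
D2: -40, -52, -64
D3: -12, -12
The third differences are constant, so the polynomial has degree 3.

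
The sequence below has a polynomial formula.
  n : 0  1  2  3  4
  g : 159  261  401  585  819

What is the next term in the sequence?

Δ: 102  140  184  234
Δ²: 38  44  50
Δ³: 6  6
Constant third difference = 6, so extend:
50 + 6 = 56;  234 + 56 = 290;  819 + 290 = 1109

1109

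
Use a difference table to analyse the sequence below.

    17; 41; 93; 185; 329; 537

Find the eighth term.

1193

24 , 52 , 92 , 144 , 208
28 , 40 , 52 , 64
12 , 12 , 12
Third differences constant at 12.
64 + 12 = 76;  208 + 76 = 284;  537 + 284 = 821
76 + 12 = 88;  284 + 88 = 372;  821 + 372 = 1193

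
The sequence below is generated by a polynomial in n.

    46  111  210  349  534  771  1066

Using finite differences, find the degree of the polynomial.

3

D1: 65, 99, 139, 185, 237, 295
D2: 34, 40, 46, 52, 58
D3: 6, 6, 6, 6
The third differences are constant, so the polynomial has degree 3.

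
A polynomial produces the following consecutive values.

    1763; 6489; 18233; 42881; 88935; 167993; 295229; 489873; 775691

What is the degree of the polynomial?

5

Δ: 4726, 11744, 24648, 46054, 79058, 127236, 194644, 285818
Δ²: 7018, 12904, 21406, 33004, 48178, 67408, 91174
Δ³: 5886, 8502, 11598, 15174, 19230, 23766
Δ⁴: 2616, 3096, 3576, 4056, 4536
Δ⁵: 480, 480, 480, 480
The fifth differences are constant, so the polynomial has degree 5.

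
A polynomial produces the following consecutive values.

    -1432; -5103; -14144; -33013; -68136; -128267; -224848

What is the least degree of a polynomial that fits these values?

D1: -3671, -9041, -18869, -35123, -60131, -96581
D2: -5370, -9828, -16254, -25008, -36450
D3: -4458, -6426, -8754, -11442
D4: -1968, -2328, -2688
D5: -360, -360
The fifth differences are constant, so the polynomial has degree 5.

5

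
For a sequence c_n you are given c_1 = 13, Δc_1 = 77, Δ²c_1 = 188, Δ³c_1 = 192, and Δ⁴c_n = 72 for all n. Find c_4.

Build the table forward from the leading diagonal:
D4: 72  72  72  72
D3: 192  264  336  408
D2: 188  380  644  980
D1: 77  265  645  1289
c: 13  90  355  1000

1000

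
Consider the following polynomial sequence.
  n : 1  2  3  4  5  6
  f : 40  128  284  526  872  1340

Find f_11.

6140

Δ: 88, 156, 242, 346, 468
Δ²: 68, 86, 104, 122
Δ³: 18, 18, 18
Constant third difference = 18, so extend:
122 + 18 = 140;  468 + 140 = 608;  1340 + 608 = 1948
140 + 18 = 158;  608 + 158 = 766;  1948 + 766 = 2714
158 + 18 = 176;  766 + 176 = 942;  2714 + 942 = 3656
176 + 18 = 194;  942 + 194 = 1136;  3656 + 1136 = 4792
194 + 18 = 212;  1136 + 212 = 1348;  4792 + 1348 = 6140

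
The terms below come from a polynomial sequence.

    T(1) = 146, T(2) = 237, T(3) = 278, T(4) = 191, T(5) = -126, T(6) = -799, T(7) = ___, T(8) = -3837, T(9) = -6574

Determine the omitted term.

Using the first 6 terms:
D1: 91, 41, -87, -317, -673
D2: -50, -128, -230, -356
D3: -78, -102, -126
D4: -24, -24
Constant fourth difference = -24.
Extend forward: -126 − 24 = -150;  -356 − 150 = -506;  -673 − 506 = -1179;  -799 − 1179 = -1978

-1978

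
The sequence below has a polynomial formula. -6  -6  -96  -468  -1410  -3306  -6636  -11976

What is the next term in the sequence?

First differences: 0 , -90 , -372 , -942 , -1896 , -3330 , -5340
Second differences: -90 , -282 , -570 , -954 , -1434 , -2010
Third differences: -192 , -288 , -384 , -480 , -576
Fourth differences: -96 , -96 , -96 , -96
Fourth differences constant at -96.
-576 − 96 = -672;  -2010 − 672 = -2682;  -5340 − 2682 = -8022;  -11976 − 8022 = -19998

-19998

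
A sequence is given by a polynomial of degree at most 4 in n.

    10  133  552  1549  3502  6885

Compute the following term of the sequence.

12268

123, 419, 997, 1953, 3383
296, 578, 956, 1430
282, 378, 474
96, 96
Constant fourth difference = 96, so extend:
474 + 96 = 570;  1430 + 570 = 2000;  3383 + 2000 = 5383;  6885 + 5383 = 12268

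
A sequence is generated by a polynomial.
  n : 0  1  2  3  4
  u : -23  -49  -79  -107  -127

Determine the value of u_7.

-79

First differences: -26, -30, -28, -20
Second differences: -4, 2, 8
Third differences: 6, 6
The third differences are constant (6).
8 + 6 = 14;  -20 + 14 = -6;  -127 − 6 = -133
14 + 6 = 20;  -6 + 20 = 14;  -133 + 14 = -119
20 + 6 = 26;  14 + 26 = 40;  -119 + 40 = -79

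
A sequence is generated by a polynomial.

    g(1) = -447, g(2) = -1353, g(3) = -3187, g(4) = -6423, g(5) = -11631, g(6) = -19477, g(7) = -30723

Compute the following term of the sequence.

-906 , -1834 , -3236 , -5208 , -7846 , -11246
-928 , -1402 , -1972 , -2638 , -3400
-474 , -570 , -666 , -762
-96 , -96 , -96
Constant fourth difference = -96, so extend:
-762 − 96 = -858;  -3400 − 858 = -4258;  -11246 − 4258 = -15504;  -30723 − 15504 = -46227

-46227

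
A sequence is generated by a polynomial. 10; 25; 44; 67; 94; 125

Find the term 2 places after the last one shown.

199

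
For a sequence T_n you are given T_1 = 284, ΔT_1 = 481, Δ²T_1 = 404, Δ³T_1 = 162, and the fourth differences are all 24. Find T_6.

Build the table forward from the leading diagonal:
Fourth differences: 24  24  24  24  24  24
Third differences: 162  186  210  234  258  282
Second differences: 404  566  752  962  1196  1454
First differences: 481  885  1451  2203  3165  4361
T: 284  765  1650  3101  5304  8469

8469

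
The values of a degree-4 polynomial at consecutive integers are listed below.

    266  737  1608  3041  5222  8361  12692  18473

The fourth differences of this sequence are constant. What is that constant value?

24

First differences: 471, 871, 1433, 2181, 3139, 4331, 5781
Second differences: 400, 562, 748, 958, 1192, 1450
Third differences: 162, 186, 210, 234, 258
Fourth differences: 24, 24, 24, 24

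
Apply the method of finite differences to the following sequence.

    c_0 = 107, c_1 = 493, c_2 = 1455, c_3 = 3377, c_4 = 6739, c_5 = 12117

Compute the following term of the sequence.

20183

First differences: 386  962  1922  3362  5378
Second differences: 576  960  1440  2016
Third differences: 384  480  576
Fourth differences: 96  96
The fourth differences are constant (96).
576 + 96 = 672;  2016 + 672 = 2688;  5378 + 2688 = 8066;  12117 + 8066 = 20183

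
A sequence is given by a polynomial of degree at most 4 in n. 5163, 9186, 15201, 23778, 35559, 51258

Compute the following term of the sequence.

71661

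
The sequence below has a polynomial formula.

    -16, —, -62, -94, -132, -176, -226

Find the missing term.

-36

Using the last 5 terms:
D1: -32  -38  -44  -50
D2: -6  -6  -6
Constant second difference = -6.
Extend backward: -32 + 6 = -26;  -62 + 26 = -36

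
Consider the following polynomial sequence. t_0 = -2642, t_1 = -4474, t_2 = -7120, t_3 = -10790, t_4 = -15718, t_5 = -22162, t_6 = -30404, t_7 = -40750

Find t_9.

-69098

First differences: -1832, -2646, -3670, -4928, -6444, -8242, -10346
Second differences: -814, -1024, -1258, -1516, -1798, -2104
Third differences: -210, -234, -258, -282, -306
Fourth differences: -24, -24, -24, -24
Constant fourth difference = -24, so extend:
-306 − 24 = -330;  -2104 − 330 = -2434;  -10346 − 2434 = -12780;  -40750 − 12780 = -53530
-330 − 24 = -354;  -2434 − 354 = -2788;  -12780 − 2788 = -15568;  -53530 − 15568 = -69098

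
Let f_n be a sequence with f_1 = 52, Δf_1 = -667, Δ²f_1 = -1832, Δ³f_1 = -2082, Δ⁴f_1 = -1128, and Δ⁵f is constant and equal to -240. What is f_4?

-9527

Build the table forward from the leading diagonal:
D5: -240, -240, -240, -240
D4: -1128, -1368, -1608, -1848
D3: -2082, -3210, -4578, -6186
D2: -1832, -3914, -7124, -11702
D1: -667, -2499, -6413, -13537
f: 52, -615, -3114, -9527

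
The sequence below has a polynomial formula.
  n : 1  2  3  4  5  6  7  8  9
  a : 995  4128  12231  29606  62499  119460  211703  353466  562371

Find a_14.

D1: 3133, 8103, 17375, 32893, 56961, 92243, 141763, 208905
D2: 4970, 9272, 15518, 24068, 35282, 49520, 67142
D3: 4302, 6246, 8550, 11214, 14238, 17622
D4: 1944, 2304, 2664, 3024, 3384
D5: 360, 360, 360, 360
Constant fifth difference = 360, so extend:
3384 + 360 = 3744;  17622 + 3744 = 21366;  67142 + 21366 = 88508;  208905 + 88508 = 297413;  562371 + 297413 = 859784
3744 + 360 = 4104;  21366 + 4104 = 25470;  88508 + 25470 = 113978;  297413 + 113978 = 411391;  859784 + 411391 = 1271175
4104 + 360 = 4464;  25470 + 4464 = 29934;  113978 + 29934 = 143912;  411391 + 143912 = 555303;  1271175 + 555303 = 1826478
4464 + 360 = 4824;  29934 + 4824 = 34758;  143912 + 34758 = 178670;  555303 + 178670 = 733973;  1826478 + 733973 = 2560451
4824 + 360 = 5184;  34758 + 5184 = 39942;  178670 + 39942 = 218612;  733973 + 218612 = 952585;  2560451 + 952585 = 3513036

3513036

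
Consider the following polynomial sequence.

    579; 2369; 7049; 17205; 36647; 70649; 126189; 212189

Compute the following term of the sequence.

First differences: 1790, 4680, 10156, 19442, 34002, 55540, 86000
Second differences: 2890, 5476, 9286, 14560, 21538, 30460
Third differences: 2586, 3810, 5274, 6978, 8922
Fourth differences: 1224, 1464, 1704, 1944
Fifth differences: 240, 240, 240
Fifth differences constant at 240.
1944 + 240 = 2184;  8922 + 2184 = 11106;  30460 + 11106 = 41566;  86000 + 41566 = 127566;  212189 + 127566 = 339755

339755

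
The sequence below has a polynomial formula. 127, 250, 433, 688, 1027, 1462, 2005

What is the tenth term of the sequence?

4402

D1: 123, 183, 255, 339, 435, 543
D2: 60, 72, 84, 96, 108
D3: 12, 12, 12, 12
Constant third difference = 12, so extend:
108 + 12 = 120;  543 + 120 = 663;  2005 + 663 = 2668
120 + 12 = 132;  663 + 132 = 795;  2668 + 795 = 3463
132 + 12 = 144;  795 + 144 = 939;  3463 + 939 = 4402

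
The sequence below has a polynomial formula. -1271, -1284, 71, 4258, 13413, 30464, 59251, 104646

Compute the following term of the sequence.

172673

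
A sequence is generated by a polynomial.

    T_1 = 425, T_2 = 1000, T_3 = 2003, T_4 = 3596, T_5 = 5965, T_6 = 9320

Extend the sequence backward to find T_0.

140

First differences: 575  1003  1593  2369  3355
Second differences: 428  590  776  986
Third differences: 162  186  210
Fourth differences: 24  24
The fourth differences are constant at 24.
Work back: 162 − 24 = 138;  428 − 138 = 290;  575 − 290 = 285;  425 − 285 = 140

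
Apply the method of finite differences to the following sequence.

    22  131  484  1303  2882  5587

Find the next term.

9856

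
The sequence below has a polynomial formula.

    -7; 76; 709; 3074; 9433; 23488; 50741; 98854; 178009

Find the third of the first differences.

First differences: 83, 633, 2365, 6359, 14055, 27253, 48113, 79155
Second differences: 550, 1732, 3994, 7696, 13198, 20860, 31042
Third differences: 1182, 2262, 3702, 5502, 7662, 10182
Fourth differences: 1080, 1440, 1800, 2160, 2520
Fifth differences: 360, 360, 360, 360

2365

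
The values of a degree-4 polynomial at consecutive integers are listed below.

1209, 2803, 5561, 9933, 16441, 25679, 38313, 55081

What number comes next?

76793

1594  2758  4372  6508  9238  12634  16768
1164  1614  2136  2730  3396  4134
450  522  594  666  738
72  72  72  72
The fourth differences are constant (72).
738 + 72 = 810;  4134 + 810 = 4944;  16768 + 4944 = 21712;  55081 + 21712 = 76793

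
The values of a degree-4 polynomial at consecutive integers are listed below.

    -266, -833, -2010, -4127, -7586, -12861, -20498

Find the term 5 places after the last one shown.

-118263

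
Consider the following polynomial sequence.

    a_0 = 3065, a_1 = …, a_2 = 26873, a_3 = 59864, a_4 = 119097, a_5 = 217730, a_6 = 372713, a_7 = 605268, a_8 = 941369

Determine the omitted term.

Using the last 7 terms:
Δ: 32991, 59233, 98633, 154983, 232555, 336101
Δ²: 26242, 39400, 56350, 77572, 103546
Δ³: 13158, 16950, 21222, 25974
Δ⁴: 3792, 4272, 4752
Δ⁵: 480, 480
Constant fifth difference = 480.
Extend backward: 3792 − 480 = 3312;  13158 − 3312 = 9846;  26242 − 9846 = 16396;  32991 − 16396 = 16595;  26873 − 16595 = 10278

10278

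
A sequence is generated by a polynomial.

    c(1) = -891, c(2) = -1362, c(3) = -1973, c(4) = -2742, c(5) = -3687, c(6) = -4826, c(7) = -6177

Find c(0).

First differences: -471  -611  -769  -945  -1139  -1351
Second differences: -140  -158  -176  -194  -212
Third differences: -18  -18  -18  -18
The third differences are constant at -18.
Work back: -140 + 18 = -122;  -471 + 122 = -349;  -891 + 349 = -542

-542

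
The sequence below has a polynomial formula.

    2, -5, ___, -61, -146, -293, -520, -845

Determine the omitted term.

Using the last 5 terms:
-85, -147, -227, -325
-62, -80, -98
-18, -18
Constant third difference = -18.
Extend backward: -62 + 18 = -44;  -85 + 44 = -41;  -61 + 41 = -20

-20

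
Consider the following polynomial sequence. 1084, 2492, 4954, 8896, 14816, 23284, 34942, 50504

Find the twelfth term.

168592

Δ: 1408  2462  3942  5920  8468  11658  15562
Δ²: 1054  1480  1978  2548  3190  3904
Δ³: 426  498  570  642  714
Δ⁴: 72  72  72  72
Constant fourth difference = 72, so extend:
714 + 72 = 786;  3904 + 786 = 4690;  15562 + 4690 = 20252;  50504 + 20252 = 70756
786 + 72 = 858;  4690 + 858 = 5548;  20252 + 5548 = 25800;  70756 + 25800 = 96556
858 + 72 = 930;  5548 + 930 = 6478;  25800 + 6478 = 32278;  96556 + 32278 = 128834
930 + 72 = 1002;  6478 + 1002 = 7480;  32278 + 7480 = 39758;  128834 + 39758 = 168592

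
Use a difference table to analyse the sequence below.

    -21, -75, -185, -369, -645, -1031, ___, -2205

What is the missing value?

-1545

Using the first 6 terms:
Δ: -54  -110  -184  -276  -386
Δ²: -56  -74  -92  -110
Δ³: -18  -18  -18
Constant third difference = -18.
Extend forward: -110 − 18 = -128;  -386 − 128 = -514;  -1031 − 514 = -1545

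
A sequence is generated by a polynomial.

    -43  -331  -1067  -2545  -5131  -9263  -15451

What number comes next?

-288, -736, -1478, -2586, -4132, -6188
-448, -742, -1108, -1546, -2056
-294, -366, -438, -510
-72, -72, -72
Fourth differences constant at -72.
-510 − 72 = -582;  -2056 − 582 = -2638;  -6188 − 2638 = -8826;  -15451 − 8826 = -24277

-24277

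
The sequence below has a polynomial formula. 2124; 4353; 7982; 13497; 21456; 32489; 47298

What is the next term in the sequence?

66657

Δ: 2229, 3629, 5515, 7959, 11033, 14809
Δ²: 1400, 1886, 2444, 3074, 3776
Δ³: 486, 558, 630, 702
Δ⁴: 72, 72, 72
Constant fourth difference = 72, so extend:
702 + 72 = 774;  3776 + 774 = 4550;  14809 + 4550 = 19359;  47298 + 19359 = 66657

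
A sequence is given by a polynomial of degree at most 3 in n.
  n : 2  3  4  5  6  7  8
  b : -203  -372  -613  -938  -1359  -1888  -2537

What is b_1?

-94

First differences: -169  -241  -325  -421  -529  -649
Second differences: -72  -84  -96  -108  -120
Third differences: -12  -12  -12  -12
The third differences are constant at -12.
Work back: -72 + 12 = -60;  -169 + 60 = -109;  -203 + 109 = -94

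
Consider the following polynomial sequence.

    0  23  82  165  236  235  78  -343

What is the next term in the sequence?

-1160

Δ: 23 , 59 , 83 , 71 , -1 , -157 , -421
Δ²: 36 , 24 , -12 , -72 , -156 , -264
Δ³: -12 , -36 , -60 , -84 , -108
Δ⁴: -24 , -24 , -24 , -24
Fourth differences constant at -24.
-108 − 24 = -132;  -264 − 132 = -396;  -421 − 396 = -817;  -343 − 817 = -1160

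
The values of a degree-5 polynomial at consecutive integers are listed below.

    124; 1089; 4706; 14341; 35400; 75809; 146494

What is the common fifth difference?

First differences: 965, 3617, 9635, 21059, 40409, 70685
Second differences: 2652, 6018, 11424, 19350, 30276
Third differences: 3366, 5406, 7926, 10926
Fourth differences: 2040, 2520, 3000
Fifth differences: 480, 480

480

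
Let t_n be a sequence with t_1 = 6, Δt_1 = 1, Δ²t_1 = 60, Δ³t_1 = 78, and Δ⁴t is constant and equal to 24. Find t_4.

267

Build the table forward from the leading diagonal:
D4: 24  24  24  24
D3: 78  102  126  150
D2: 60  138  240  366
D1: 1  61  199  439
t: 6  7  68  267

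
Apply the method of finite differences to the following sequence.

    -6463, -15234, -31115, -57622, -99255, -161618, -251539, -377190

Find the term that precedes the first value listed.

First differences: -8771, -15881, -26507, -41633, -62363, -89921, -125651
Second differences: -7110, -10626, -15126, -20730, -27558, -35730
Third differences: -3516, -4500, -5604, -6828, -8172
Fourth differences: -984, -1104, -1224, -1344
Fifth differences: -120, -120, -120
The fifth differences are constant at -120.
Work back: -984 + 120 = -864;  -3516 + 864 = -2652;  -7110 + 2652 = -4458;  -8771 + 4458 = -4313;  -6463 + 4313 = -2150

-2150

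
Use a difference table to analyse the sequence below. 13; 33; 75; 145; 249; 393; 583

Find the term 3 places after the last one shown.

20  42  70  104  144  190
22  28  34  40  46
6  6  6  6
The third differences are constant (6).
46 + 6 = 52;  190 + 52 = 242;  583 + 242 = 825
52 + 6 = 58;  242 + 58 = 300;  825 + 300 = 1125
58 + 6 = 64;  300 + 64 = 364;  1125 + 364 = 1489

1489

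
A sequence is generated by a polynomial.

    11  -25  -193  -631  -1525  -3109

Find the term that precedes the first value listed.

Δ: -36  -168  -438  -894  -1584
Δ²: -132  -270  -456  -690
Δ³: -138  -186  -234
Δ⁴: -48  -48
The fourth differences are constant at -48.
Work back: -138 + 48 = -90;  -132 + 90 = -42;  -36 + 42 = 6;  11 − 6 = 5

5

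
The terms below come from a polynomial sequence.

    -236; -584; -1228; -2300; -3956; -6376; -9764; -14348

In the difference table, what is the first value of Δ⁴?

-24

Δ: -348, -644, -1072, -1656, -2420, -3388, -4584
Δ²: -296, -428, -584, -764, -968, -1196
Δ³: -132, -156, -180, -204, -228
Δ⁴: -24, -24, -24, -24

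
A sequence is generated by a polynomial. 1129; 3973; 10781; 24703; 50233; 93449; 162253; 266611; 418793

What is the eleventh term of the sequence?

928669

D1: 2844 , 6808 , 13922 , 25530 , 43216 , 68804 , 104358 , 152182
D2: 3964 , 7114 , 11608 , 17686 , 25588 , 35554 , 47824
D3: 3150 , 4494 , 6078 , 7902 , 9966 , 12270
D4: 1344 , 1584 , 1824 , 2064 , 2304
D5: 240 , 240 , 240 , 240
Constant fifth difference = 240, so extend:
2304 + 240 = 2544;  12270 + 2544 = 14814;  47824 + 14814 = 62638;  152182 + 62638 = 214820;  418793 + 214820 = 633613
2544 + 240 = 2784;  14814 + 2784 = 17598;  62638 + 17598 = 80236;  214820 + 80236 = 295056;  633613 + 295056 = 928669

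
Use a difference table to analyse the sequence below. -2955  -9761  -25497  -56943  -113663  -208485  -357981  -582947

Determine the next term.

-908883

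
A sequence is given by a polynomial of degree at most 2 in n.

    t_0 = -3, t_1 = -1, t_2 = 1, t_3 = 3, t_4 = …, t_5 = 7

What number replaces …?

Using the first 4 terms:
First differences: 2  2  2
Constant first difference = 2.
Extend forward: 3 + 2 = 5

5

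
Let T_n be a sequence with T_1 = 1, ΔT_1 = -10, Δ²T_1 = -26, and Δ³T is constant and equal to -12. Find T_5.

-243

Build the table forward from the leading diagonal:
Third differences: -12  -12  -12  -12  -12
Second differences: -26  -38  -50  -62  -74
First differences: -10  -36  -74  -124  -186
T: 1  -9  -45  -119  -243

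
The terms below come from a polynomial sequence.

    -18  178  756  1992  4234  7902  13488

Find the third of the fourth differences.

72

First differences: 196, 578, 1236, 2242, 3668, 5586
Second differences: 382, 658, 1006, 1426, 1918
Third differences: 276, 348, 420, 492
Fourth differences: 72, 72, 72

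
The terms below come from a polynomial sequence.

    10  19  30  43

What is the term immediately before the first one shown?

3

Δ: 9  11  13
Δ²: 2  2
The second differences are constant at 2.
Work back: 9 − 2 = 7;  10 − 7 = 3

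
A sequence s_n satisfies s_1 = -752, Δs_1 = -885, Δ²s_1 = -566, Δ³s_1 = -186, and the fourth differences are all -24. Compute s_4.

-5291

Build the table forward from the leading diagonal:
Δ⁴: -24, -24, -24, -24
Δ³: -186, -210, -234, -258
Δ²: -566, -752, -962, -1196
Δ: -885, -1451, -2203, -3165
s: -752, -1637, -3088, -5291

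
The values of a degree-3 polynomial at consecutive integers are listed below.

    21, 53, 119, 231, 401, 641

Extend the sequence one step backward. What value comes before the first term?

First differences: 32  66  112  170  240
Second differences: 34  46  58  70
Third differences: 12  12  12
The third differences are constant at 12.
Work back: 34 − 12 = 22;  32 − 22 = 10;  21 − 10 = 11

11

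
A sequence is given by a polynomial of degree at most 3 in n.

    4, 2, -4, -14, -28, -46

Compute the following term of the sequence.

-68

Δ: -2, -6, -10, -14, -18
Δ²: -4, -4, -4, -4
Constant second difference = -4, so extend:
-18 − 4 = -22;  -46 − 22 = -68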